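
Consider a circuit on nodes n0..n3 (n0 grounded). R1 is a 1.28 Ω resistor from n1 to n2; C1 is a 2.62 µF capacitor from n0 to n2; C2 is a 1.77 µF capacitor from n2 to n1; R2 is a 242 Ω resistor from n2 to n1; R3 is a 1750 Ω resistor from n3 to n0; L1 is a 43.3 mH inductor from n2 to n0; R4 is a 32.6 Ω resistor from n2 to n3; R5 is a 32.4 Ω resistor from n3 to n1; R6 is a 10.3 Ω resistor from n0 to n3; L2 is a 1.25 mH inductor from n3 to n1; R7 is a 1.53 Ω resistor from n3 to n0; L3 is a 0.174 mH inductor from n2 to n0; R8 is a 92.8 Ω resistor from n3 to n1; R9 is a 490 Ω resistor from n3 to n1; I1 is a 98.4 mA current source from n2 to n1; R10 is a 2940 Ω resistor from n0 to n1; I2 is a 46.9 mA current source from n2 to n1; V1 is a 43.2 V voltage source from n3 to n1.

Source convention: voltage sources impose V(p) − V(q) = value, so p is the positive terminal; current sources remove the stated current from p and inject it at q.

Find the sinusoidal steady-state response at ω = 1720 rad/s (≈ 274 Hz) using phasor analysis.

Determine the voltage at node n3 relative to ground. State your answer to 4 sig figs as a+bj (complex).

MNA unknowns: 3 node voltages V₁..V_3 plus 1 source current (V1)
R1: Y=0.7812+0.000j on G[1,2]
C1: Y=0.000+0.004506j on G[0,2]
C2: Y=0.000+0.003044j on G[2,1]
R2: Y=0.004132+0.000j on G[2,1]
R3: Y=0.0005714+0.000j on G[3,0]
L1: Y=0.000-0.01343j on G[2,0]
R4: Y=0.03067+0.000j on G[2,3]
R5: Y=0.03086+0.000j on G[3,1]
R6: Y=0.09709+0.000j on G[0,3]
L2: Y=0.000-0.4651j on G[3,1]
R7: Y=0.6536+0.000j on G[3,0]
L3: Y=0.000-3.341j on G[2,0]
R8: Y=0.01078+0.000j on G[3,1]
R9: Y=0.002041+0.000j on G[3,1]
I1: z[2]−=0.0984, z[1]+=0.0984
R10: Y=0.0003401+0.000j on G[0,1]
I2: z[2]−=0.0469, z[1]+=0.0469
V1: row V3−V1=43.2, i_V1 at 3,1
solve → V1=-21.74-2.463j, V2=-0.5525-4.810j, V3=21.46-2.463j
aux → i_V1=-18.69+21.87j

21.46-2.463j V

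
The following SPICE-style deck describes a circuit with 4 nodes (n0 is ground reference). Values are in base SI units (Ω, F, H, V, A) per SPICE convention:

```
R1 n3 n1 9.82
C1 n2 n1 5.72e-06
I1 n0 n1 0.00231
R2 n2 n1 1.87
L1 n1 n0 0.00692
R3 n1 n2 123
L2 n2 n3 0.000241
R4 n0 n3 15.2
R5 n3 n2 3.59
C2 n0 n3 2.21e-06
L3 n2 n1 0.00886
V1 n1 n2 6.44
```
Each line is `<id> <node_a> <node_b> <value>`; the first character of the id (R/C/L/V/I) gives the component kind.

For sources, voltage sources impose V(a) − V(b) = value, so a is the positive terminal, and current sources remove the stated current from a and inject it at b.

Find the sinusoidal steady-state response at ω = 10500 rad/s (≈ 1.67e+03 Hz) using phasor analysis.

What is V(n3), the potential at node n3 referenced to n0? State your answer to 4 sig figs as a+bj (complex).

0.3526+1.100j V

MNA unknowns: 3 node voltages V₁..V_3 plus 1 source current (V1)
R1: Y=0.1018+0.000j on G[3,1]
C1: Y=0.000+0.06006j on G[2,1]
I1: z[0]−=0.00231, z[1]+=0.00231
R2: Y=0.5348+0.000j on G[2,1]
L1: Y=0.000-0.01376j on G[1,0]
R3: Y=0.008130+0.000j on G[1,2]
L2: Y=0.000-0.3952j on G[2,3]
R4: Y=0.06579+0.000j on G[0,3]
R5: Y=0.2786+0.000j on G[3,2]
C2: Y=0.000+0.02320j on G[0,3]
L3: Y=0.000-0.01075j on G[2,1]
V1: row V1−V2=6.44, i_V1 at 1,2
solve → V1=5.855+0.3378j, V2=-0.5854+0.3378j, V3=0.3526+1.100j
aux → i_V1=-4.059-0.1593j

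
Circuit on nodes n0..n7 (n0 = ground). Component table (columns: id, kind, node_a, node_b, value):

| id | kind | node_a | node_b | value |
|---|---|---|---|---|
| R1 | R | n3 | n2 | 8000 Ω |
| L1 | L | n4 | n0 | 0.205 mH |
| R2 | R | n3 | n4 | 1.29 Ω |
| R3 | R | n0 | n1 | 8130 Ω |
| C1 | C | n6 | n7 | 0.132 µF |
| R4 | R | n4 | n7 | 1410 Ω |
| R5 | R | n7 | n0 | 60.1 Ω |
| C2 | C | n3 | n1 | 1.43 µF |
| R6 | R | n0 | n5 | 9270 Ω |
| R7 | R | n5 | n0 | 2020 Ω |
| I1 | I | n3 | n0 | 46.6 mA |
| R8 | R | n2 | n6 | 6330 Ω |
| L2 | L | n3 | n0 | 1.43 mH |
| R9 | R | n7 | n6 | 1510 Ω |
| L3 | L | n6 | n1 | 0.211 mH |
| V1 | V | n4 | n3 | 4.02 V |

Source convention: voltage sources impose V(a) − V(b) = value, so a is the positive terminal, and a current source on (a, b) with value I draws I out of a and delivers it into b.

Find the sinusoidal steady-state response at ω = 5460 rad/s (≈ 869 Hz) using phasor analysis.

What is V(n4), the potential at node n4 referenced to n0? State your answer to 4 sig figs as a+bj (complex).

Apply KCL at each of the 7 non-ground nodes and solve the resulting linear system.
Node n1: branches {R3, C2, L3} → V_1 = -3.206-0.3378j
Node n2: branches {R1, R8} → V_2 = -3.345-0.2067j
Node n3: branches {R1, R2, C2, I1, L2, V1} → V_3 = -3.518-0.04376j
Node n4: branches {L1, R2, R4, V1} → V_4 = 0.5017-0.04376j
Node n5: branches {R6, R7} → V_5 = 0.000+0.000j
Node n6: branches {C1, R8, R9, L3} → V_6 = -3.209-0.3356j
Node n7: branches {C1, R4, R5, R9} → V_7 = -0.09035-0.1388j
Source currents: i(V1)=-3.078+0.4482j

0.5017-0.04376j V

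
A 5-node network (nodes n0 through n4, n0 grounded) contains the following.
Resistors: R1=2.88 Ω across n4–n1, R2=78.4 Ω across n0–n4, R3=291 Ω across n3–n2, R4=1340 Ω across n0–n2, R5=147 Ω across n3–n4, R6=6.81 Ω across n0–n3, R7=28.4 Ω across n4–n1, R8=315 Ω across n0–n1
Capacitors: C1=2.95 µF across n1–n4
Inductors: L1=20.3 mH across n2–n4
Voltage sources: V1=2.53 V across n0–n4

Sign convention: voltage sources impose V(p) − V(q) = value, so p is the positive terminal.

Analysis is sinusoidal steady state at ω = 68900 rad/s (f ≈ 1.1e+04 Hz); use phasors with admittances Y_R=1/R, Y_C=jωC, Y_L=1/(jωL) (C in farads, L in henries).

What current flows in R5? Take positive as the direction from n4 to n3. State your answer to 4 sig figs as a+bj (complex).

Element admittances at ω=68900 rad/s:
  Y(R1) = 0.3472+0.000j S between n4,n1
  Y(R2) = 0.01276+0.000j S between n0,n4
  Y(R3) = 0.003436+0.000j S between n3,n2
  Y(R4) = 0.0007463+0.000j S between n0,n2
  Y(C1) = 0.000+0.2033j S between n1,n4
  Y(L1) = 0.000-0.0007150j S between n2,n4
  Y(R5) = 0.006803+0.000j S between n3,n4
  Y(R6) = 0.1468+0.000j S between n0,n3
  Y(R7) = 0.03521+0.000j S between n4,n1
  Y(R8) = 0.003175+0.000j S between n0,n1
  V1: constraint V(n0)−V(n4) = 2.53
Assemble and solve the 5×5 MNA system:
  V(n1)=-2.514-0.008592j  V(n2)=-0.1634+0.4119j  V(n3)=-0.1131+0.009012j  V(n4)=-2.530+0.000j
  i(V1)=-0.05699+0.001603j

-0.01644-6.131e-05j A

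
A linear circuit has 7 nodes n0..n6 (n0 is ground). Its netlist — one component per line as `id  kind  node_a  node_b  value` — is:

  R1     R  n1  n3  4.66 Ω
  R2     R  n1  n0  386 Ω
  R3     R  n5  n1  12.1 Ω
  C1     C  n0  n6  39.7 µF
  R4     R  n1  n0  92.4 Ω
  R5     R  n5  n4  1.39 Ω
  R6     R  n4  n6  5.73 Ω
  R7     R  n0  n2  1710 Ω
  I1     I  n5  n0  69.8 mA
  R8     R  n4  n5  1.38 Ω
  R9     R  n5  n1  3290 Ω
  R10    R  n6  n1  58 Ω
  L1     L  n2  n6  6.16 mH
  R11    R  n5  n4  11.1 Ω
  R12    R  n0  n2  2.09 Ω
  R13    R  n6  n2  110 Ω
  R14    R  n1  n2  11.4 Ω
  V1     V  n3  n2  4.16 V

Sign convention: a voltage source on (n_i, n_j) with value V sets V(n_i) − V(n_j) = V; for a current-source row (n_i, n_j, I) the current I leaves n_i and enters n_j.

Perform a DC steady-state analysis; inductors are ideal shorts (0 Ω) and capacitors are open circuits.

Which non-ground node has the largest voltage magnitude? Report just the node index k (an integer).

3

Apply KCL at each of the 6 non-ground nodes and solve the resulting linear system.
Node n1: branches {R1, R2, R3, R4, R9, R10, R14} → V_1 = 2.047
Node n2: branches {R7, L1, R12, R13, R14, V1} → V_2 = -0.2030
Node n3: branches {R1, V1} → V_3 = 3.957
Node n4: branches {R5, R6, R8, R11} → V_4 = 0.2348
Node n5: branches {R3, R5, I1, R8, R9, R11} → V_5 = 0.2846
Node n6: branches {C1, R6, R10, L1, R13} → V_6 = -0.2030
Source currents: i(L1)=-0.1152, i(V1)=-0.4098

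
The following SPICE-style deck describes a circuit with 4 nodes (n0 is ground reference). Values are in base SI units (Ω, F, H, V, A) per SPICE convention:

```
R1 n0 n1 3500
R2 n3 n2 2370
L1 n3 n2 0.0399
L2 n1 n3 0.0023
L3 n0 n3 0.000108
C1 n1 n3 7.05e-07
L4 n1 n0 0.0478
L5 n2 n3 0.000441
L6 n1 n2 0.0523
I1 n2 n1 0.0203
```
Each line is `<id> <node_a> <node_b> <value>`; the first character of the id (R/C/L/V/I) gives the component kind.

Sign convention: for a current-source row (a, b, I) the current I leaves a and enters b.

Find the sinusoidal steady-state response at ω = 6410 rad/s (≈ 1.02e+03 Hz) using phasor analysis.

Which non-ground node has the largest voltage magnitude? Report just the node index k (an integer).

1

Apply KCL at each of the 3 non-ground nodes and solve the resulting linear system.
Node n1: branches {R1, L2, C1, L4, L6, I1} → V_1 = 0.001236+0.2889j
Node n2: branches {R2, L1, L5, L6, I1} → V_2 = 1.076e-06-0.05455j
Node n3: branches {R2, L1, L2, L3, C1, L5} → V_3 = 5.435e-05-0.0006530j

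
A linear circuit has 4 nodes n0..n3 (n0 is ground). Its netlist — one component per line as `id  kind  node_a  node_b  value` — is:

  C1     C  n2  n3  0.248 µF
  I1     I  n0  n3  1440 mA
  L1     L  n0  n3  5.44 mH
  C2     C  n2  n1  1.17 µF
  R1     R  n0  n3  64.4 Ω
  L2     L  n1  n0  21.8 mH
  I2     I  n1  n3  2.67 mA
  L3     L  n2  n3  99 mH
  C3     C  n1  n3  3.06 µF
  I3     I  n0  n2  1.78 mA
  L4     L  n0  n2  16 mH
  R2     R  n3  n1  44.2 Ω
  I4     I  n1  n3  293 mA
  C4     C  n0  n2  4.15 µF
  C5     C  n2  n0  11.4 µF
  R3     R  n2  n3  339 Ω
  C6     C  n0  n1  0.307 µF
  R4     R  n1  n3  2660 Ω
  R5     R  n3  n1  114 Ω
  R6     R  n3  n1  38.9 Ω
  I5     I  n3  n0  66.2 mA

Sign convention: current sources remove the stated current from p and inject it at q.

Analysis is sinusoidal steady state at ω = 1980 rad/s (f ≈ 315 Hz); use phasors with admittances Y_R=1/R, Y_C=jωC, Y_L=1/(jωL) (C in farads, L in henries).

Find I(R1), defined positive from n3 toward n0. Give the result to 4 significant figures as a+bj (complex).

0.05190+0.1800j A

MNA unknowns: 3 node voltages V₁..V_3
C1: Y=0.000+0.0004910j on G[2,3]
I1: z[0]−=1.44, z[3]+=1.44
L1: Y=0.000-0.09284j on G[0,3]
C2: Y=0.000+0.002317j on G[2,1]
R1: Y=0.01553+0.000j on G[0,3]
L2: Y=0.000-0.02317j on G[1,0]
I2: z[1]−=0.00267, z[3]+=0.00267
L3: Y=0.000-0.005102j on G[2,3]
C3: Y=0.000+0.006059j on G[1,3]
I3: z[0]−=0.00178, z[2]+=0.00178
L4: Y=0.000-0.03157j on G[0,2]
R2: Y=0.02262+0.000j on G[3,1]
I4: z[1]−=0.293, z[3]+=0.293
C4: Y=0.000+0.008217j on G[0,2]
C5: Y=0.000+0.02257j on G[2,0]
R3: Y=0.002950+0.000j on G[2,3]
C6: Y=0.000+0.0006079j on G[0,1]
R4: Y=0.0003759+0.000j on G[1,3]
R5: Y=0.008772+0.000j on G[3,1]
R6: Y=0.02571+0.000j on G[3,1]
I5: z[3]−=0.0662, z[0]+=0.0662
solve → V1=-5.972+10.70j, V2=5.718+7.631j, V3=3.342+11.59j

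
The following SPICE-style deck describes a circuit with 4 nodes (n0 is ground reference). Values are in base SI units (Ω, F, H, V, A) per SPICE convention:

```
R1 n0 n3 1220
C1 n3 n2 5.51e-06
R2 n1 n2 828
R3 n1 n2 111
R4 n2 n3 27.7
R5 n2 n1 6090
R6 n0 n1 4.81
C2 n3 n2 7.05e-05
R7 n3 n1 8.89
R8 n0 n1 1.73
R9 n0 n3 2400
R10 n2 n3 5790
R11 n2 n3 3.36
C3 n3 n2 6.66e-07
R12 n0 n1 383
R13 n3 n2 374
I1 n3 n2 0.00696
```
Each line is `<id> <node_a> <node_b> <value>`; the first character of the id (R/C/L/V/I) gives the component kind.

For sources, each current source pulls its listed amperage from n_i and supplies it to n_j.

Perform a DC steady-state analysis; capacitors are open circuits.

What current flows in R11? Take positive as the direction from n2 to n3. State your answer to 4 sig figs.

0.005985 A

MNA unknowns: 3 node voltages V₁..V_3
R1: Y=0.0008197 on G[0,3]
C1: Y=0.000 on G[3,2]
R2: Y=0.001208 on G[1,2]
R3: Y=0.009009 on G[1,2]
R4: Y=0.03610 on G[2,3]
R5: Y=0.0001642 on G[2,1]
R6: Y=0.2079 on G[0,1]
C2: Y=0.000 on G[3,2]
R7: Y=0.1125 on G[3,1]
R8: Y=0.5780 on G[0,1]
R9: Y=0.0004167 on G[0,3]
R10: Y=0.0001727 on G[2,3]
R11: Y=0.2976 on G[2,3]
C3: Y=0.000 on G[3,2]
R12: Y=0.002611 on G[0,1]
R13: Y=0.002674 on G[3,2]
I1: z[3]−=0.00696, z[2]+=0.00696
solve → V1=2.633e-06, V2=0.01843, V3=-0.001680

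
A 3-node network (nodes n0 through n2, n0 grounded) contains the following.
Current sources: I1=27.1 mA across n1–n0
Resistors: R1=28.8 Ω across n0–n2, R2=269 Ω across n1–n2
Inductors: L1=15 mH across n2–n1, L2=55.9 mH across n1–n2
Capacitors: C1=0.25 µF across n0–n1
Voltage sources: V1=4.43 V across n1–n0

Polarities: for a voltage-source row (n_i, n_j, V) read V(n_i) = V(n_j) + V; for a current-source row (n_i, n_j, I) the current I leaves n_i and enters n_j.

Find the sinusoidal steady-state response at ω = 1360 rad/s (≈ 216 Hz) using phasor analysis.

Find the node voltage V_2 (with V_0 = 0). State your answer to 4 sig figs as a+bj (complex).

3.323-1.790j V

Element admittances at ω=1360 rad/s:
  I1: injects 0.0271 A into n0 (from n1)
  Y(R1) = 0.03472+0.000j S between n0,n2
  Y(L1) = 0.000-0.04902j S between n2,n1
  Y(L2) = 0.000-0.01315j S between n1,n2
  Y(C1) = 0.000+0.0003400j S between n0,n1
  Y(R2) = 0.003717+0.000j S between n1,n2
  V1: constraint V(n1)−V(n0) = 4.43
Assemble and solve the 3×3 MNA system:
  V(n1)=4.430+0.000j  V(n2)=3.323-1.790j
  i(V1)=-0.1425+0.06064j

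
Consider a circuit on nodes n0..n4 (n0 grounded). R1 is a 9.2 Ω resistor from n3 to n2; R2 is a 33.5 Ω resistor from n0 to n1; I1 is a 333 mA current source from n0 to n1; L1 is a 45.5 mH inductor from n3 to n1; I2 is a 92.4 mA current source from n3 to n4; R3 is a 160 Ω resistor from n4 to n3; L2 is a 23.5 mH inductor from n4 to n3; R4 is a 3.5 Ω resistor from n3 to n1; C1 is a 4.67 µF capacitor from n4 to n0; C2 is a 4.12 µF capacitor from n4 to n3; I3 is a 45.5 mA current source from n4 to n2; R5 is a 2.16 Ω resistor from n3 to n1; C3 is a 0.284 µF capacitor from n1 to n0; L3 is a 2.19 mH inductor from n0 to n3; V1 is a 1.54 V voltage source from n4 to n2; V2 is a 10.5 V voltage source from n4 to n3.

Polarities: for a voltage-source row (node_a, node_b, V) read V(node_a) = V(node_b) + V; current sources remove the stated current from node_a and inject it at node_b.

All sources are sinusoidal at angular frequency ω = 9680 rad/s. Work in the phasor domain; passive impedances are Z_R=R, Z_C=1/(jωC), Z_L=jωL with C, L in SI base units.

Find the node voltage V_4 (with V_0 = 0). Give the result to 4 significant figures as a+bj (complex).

Element admittances at ω=9680 rad/s:
  Y(R1) = 0.1087+0.000j S between n3,n2
  Y(R2) = 0.02985+0.000j S between n0,n1
  I1: injects 0.333 A into n1 (from n0)
  Y(L1) = 0.000-0.002270j S between n3,n1
  I2: injects 0.0924 A into n4 (from n3)
  Y(R3) = 0.006250+0.000j S between n4,n3
  Y(L2) = 0.000-0.004396j S between n4,n3
  Y(R4) = 0.2857+0.000j S between n3,n1
  Y(C1) = 0.000+0.04521j S between n4,n0
  Y(C2) = 0.000+0.03988j S between n4,n3
  I3: injects 0.0455 A into n2 (from n4)
  Y(R5) = 0.4630+0.000j S between n3,n1
  Y(C3) = 0.000+0.002749j S between n1,n0
  Y(L3) = 0.000-0.04717j S between n0,n3
  V1: constraint V(n4)−V(n2) = 1.54
  V2: constraint V(n4)−V(n3) = 10.5
Assemble and solve the 6×6 MNA system:
  V(n1)=10.77-16.18j  V(n2)=19.78-16.79j  V(n3)=10.82-16.79j  V(n4)=21.32-16.79j
  i(V1)=0.9284+0.000j  i(V2)=-1.706-1.336j

21.32-16.79j V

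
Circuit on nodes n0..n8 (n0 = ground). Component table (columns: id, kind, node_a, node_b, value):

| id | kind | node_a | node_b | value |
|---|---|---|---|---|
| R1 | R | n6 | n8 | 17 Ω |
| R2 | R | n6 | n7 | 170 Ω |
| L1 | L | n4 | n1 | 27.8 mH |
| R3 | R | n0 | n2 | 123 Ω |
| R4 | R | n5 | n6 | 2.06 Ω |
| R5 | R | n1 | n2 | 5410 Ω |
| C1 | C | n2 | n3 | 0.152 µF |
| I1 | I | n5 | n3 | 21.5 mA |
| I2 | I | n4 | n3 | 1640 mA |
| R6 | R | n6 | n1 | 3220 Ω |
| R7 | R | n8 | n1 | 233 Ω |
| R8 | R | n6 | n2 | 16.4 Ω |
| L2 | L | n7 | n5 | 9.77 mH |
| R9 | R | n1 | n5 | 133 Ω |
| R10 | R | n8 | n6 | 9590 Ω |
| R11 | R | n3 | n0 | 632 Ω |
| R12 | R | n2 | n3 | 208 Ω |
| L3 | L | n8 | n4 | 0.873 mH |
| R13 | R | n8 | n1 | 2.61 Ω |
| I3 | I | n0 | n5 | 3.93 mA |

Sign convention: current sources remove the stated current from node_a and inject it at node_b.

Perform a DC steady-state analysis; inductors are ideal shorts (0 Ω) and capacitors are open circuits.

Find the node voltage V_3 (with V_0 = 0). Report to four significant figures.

227.1 V

Element admittances at DC:
  Y(R1) = 0.05882 S between n6,n8
  Y(R2) = 0.005882 S between n6,n7
  L1: short n4↔n1 (DC inductor)
  Y(R3) = 0.008130 S between n0,n2
  Y(R4) = 0.4854 S between n5,n6
  Y(R5) = 0.0001848 S between n1,n2
  Y(C1) = 0.000 S between n2,n3
  I1: injects 0.0215 A into n3 (from n5)
  I2: injects 1.64 A into n3 (from n4)
  Y(R6) = 0.0003106 S between n6,n1
  Y(R7) = 0.004292 S between n8,n1
  Y(R8) = 0.06098 S between n6,n2
  L2: short n7↔n5 (DC inductor)
  Y(R9) = 0.007519 S between n1,n5
  Y(R10) = 0.0001043 S between n8,n6
  Y(R11) = 0.001582 S between n3,n0
  Y(R12) = 0.004808 S between n2,n3
  L3: short n8↔n4 (DC inductor)
  Y(R13) = 0.3831 S between n8,n1
  I3: injects 0.00393 A into n5 (from n0)
Assemble and solve the 11×11 MNA system:
  V(n1)=-95.22  V(n2)=-43.72  V(n3)=227.1  V(n4)=-95.22  V(n5)=-71.15  V(n6)=-70.75  V(n7)=-71.15  V(n8)=-95.22
  i(L1)=-0.1981  i(L2)=0.002377  i(L3)=1.442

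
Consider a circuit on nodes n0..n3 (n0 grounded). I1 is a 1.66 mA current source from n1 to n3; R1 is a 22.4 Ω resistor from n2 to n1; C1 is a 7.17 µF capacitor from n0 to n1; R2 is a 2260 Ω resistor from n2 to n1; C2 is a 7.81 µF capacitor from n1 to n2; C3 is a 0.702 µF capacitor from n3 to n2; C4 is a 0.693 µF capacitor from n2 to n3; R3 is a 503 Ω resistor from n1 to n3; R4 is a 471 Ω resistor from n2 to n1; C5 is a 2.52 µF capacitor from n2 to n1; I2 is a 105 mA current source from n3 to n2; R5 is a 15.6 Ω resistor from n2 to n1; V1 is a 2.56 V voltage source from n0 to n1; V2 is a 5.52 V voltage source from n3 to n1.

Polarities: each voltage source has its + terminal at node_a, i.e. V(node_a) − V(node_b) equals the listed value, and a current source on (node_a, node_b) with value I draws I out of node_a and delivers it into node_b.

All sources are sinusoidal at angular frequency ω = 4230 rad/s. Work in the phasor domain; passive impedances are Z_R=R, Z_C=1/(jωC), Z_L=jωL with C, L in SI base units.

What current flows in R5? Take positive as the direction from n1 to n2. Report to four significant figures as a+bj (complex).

Element admittances at ω=4230 rad/s:
  I1: injects 0.00166 A into n3 (from n1)
  Y(R1) = 0.04464+0.000j S between n2,n1
  Y(C1) = 0.000+0.03033j S between n0,n1
  Y(R2) = 0.0004425+0.000j S between n2,n1
  Y(C2) = 0.000+0.03304j S between n1,n2
  Y(C3) = 0.000+0.002969j S between n3,n2
  Y(C4) = 0.000+0.002931j S between n2,n3
  Y(R3) = 0.001988+0.000j S between n1,n3
  Y(R4) = 0.002123+0.000j S between n2,n1
  Y(C5) = 0.000+0.01066j S between n2,n1
  I2: injects 0.105 A into n2 (from n3)
  Y(R5) = 0.06410+0.000j S between n2,n1
  V1: constraint V(n0)−V(n1) = 2.56
  V2: constraint V(n3)−V(n1) = 5.52
Assemble and solve the 5×5 MNA system:
  V(n1)=-2.560+0.000j  V(n2)=-1.664-0.1065j  V(n3)=2.960+0.000j
  i(V1)=0.000-0.07764j  i(V2)=-0.1137-0.02729j

-0.05743+0.006829j A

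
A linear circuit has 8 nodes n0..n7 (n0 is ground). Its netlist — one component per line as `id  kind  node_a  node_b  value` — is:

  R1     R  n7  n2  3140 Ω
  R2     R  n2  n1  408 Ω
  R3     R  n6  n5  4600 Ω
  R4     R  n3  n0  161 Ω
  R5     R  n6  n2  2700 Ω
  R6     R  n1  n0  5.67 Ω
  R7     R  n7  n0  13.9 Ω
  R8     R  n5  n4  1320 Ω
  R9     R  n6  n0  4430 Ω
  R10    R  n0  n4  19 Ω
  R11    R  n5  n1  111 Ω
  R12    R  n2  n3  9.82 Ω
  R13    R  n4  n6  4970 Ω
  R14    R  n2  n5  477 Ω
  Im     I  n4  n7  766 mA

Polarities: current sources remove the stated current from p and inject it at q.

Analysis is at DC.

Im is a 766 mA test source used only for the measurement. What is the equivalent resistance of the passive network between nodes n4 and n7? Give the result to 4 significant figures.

Element admittances at DC:
  Y(R1) = 0.0003185 S between n7,n2
  Y(R2) = 0.002451 S between n2,n1
  Y(R3) = 0.0002174 S between n6,n5
  Y(R4) = 0.006211 S between n3,n0
  Y(R5) = 0.0003704 S between n6,n2
  Y(R6) = 0.1764 S between n1,n0
  Y(R7) = 0.07194 S between n7,n0
  Y(R8) = 0.0007576 S between n5,n4
  Y(R9) = 0.0002257 S between n6,n0
  Y(R10) = 0.05263 S between n0,n4
  Y(R11) = 0.009009 S between n5,n1
  Y(R12) = 0.1018 S between n2,n3
  Y(R13) = 0.0002012 S between n4,n6
  Y(R14) = 0.002096 S between n2,n5
  Im: injects 0.766 A into n7 (from n4)
Assemble and solve the 7×7 MNA system:
  V(n1)=-0.04727  V(n2)=0.005543  V(n3)=0.005224  V(n4)=-14.32  V(n5)=-0.9871  V(n6)=-3.049  V(n7)=10.60

R_eq = 32.53 Ω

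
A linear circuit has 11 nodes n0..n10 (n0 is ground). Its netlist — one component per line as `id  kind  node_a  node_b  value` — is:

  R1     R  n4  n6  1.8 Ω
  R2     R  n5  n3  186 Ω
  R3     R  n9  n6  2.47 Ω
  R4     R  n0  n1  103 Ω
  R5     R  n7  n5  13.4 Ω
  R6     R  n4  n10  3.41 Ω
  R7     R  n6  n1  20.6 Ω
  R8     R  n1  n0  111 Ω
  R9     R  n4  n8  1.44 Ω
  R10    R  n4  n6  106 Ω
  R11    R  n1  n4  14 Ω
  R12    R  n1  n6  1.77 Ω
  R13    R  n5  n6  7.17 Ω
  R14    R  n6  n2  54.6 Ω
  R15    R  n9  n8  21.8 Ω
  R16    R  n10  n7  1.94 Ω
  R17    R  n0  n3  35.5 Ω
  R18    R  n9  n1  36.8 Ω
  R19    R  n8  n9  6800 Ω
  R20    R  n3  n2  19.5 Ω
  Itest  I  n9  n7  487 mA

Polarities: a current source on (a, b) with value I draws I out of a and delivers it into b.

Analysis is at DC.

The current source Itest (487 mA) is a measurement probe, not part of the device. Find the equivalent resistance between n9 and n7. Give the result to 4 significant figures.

Element admittances at DC:
  Y(R1) = 0.5556 S between n4,n6
  Y(R2) = 0.005376 S between n5,n3
  Y(R3) = 0.4049 S between n9,n6
  Y(R4) = 0.009709 S between n0,n1
  Y(R5) = 0.07463 S between n7,n5
  Y(R6) = 0.2933 S between n4,n10
  Y(R7) = 0.04854 S between n6,n1
  Y(R8) = 0.009009 S between n1,n0
  Y(R9) = 0.6944 S between n4,n8
  Y(R10) = 0.009434 S between n4,n6
  Y(R11) = 0.07143 S between n1,n4
  Y(R12) = 0.5650 S between n1,n6
  Y(R13) = 0.1395 S between n5,n6
  Y(R14) = 0.01832 S between n6,n2
  Y(R15) = 0.04587 S between n9,n8
  Y(R16) = 0.5155 S between n10,n7
  Y(R17) = 0.02817 S between n0,n3
  Y(R18) = 0.02717 S between n9,n1
  Y(R19) = 0.0001471 S between n8,n9
  Y(R20) = 0.05128 S between n3,n2
  Itest: injects 0.487 A into n7 (from n9)
Assemble and solve the 10×10 MNA system:
  V(n1)=-0.08463  V(n2)=0.01578  V(n3)=0.05624  V(n4)=0.3816  V(n5)=0.7368  V(n6)=-0.09749  V(n7)=2.345  V(n8)=0.2909  V(n9)=-1.078  V(n10)=1.633

R_eq = 7.029 Ω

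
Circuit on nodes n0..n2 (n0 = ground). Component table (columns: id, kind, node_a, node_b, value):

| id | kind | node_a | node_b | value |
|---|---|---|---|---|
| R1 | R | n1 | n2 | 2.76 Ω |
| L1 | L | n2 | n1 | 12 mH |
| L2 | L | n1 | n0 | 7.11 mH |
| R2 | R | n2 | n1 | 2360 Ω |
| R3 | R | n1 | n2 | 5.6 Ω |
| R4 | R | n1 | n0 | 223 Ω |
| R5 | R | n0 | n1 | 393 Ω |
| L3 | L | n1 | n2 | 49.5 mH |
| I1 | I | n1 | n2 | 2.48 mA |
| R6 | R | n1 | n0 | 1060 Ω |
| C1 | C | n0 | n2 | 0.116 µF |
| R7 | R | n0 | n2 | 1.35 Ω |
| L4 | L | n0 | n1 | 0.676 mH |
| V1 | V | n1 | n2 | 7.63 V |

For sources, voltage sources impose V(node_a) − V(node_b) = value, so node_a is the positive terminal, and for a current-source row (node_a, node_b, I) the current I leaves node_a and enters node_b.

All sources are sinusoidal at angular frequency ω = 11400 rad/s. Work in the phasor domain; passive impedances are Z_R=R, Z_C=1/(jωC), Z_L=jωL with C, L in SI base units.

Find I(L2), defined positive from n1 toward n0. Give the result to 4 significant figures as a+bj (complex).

Element admittances at ω=11400 rad/s:
  Y(R1) = 0.3623+0.000j S between n1,n2
  Y(L1) = 0.000-0.007310j S between n2,n1
  Y(L2) = 0.000-0.01234j S between n1,n0
  Y(R2) = 0.0004237+0.000j S between n2,n1
  Y(R3) = 0.1786+0.000j S between n1,n2
  Y(R4) = 0.004484+0.000j S between n1,n0
  Y(R5) = 0.002545+0.000j S between n0,n1
  Y(L3) = 0.000-0.001772j S between n1,n2
  I1: injects 0.00248 A into n2 (from n1)
  Y(R6) = 0.0009434+0.000j S between n1,n0
  Y(C1) = 0.000+0.001322j S between n0,n2
  Y(R7) = 0.7407+0.000j S between n0,n2
  Y(L4) = 0.000-0.1298j S between n0,n1
  V1: constraint V(n1)−V(n2) = 7.63
Assemble and solve the 3×3 MNA system:
  V(n1)=7.289+1.384j  V(n2)=-0.3415+1.384j
  i(V1)=-4.387+1.094j

0.01707-0.08992j A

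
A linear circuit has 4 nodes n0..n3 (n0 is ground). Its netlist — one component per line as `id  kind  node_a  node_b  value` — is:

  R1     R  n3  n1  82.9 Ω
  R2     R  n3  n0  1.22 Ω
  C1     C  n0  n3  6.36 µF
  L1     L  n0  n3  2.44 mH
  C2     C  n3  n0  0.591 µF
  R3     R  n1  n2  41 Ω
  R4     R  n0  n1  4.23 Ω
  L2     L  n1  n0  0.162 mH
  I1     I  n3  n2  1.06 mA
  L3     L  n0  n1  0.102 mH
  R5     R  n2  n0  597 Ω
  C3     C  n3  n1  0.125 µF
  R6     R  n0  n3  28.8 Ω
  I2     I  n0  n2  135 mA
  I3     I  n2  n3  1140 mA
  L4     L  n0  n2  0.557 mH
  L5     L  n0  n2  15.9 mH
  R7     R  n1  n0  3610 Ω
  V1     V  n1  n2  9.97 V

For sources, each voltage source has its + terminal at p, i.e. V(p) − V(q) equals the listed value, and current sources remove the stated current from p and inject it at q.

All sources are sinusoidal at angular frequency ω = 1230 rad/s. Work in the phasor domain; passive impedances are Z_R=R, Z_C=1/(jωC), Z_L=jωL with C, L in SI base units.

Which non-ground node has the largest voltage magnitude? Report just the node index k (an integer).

MNA unknowns: 3 node voltages V₁..V_3 plus 1 source current (V1)
R1: Y=0.01206+0.000j on G[3,1]
R2: Y=0.8197+0.000j on G[3,0]
C1: Y=0.000+0.007823j on G[0,3]
L1: Y=0.000-0.3332j on G[0,3]
C2: Y=0.000+0.0007269j on G[3,0]
R3: Y=0.02439+0.000j on G[1,2]
R4: Y=0.2364+0.000j on G[0,1]
L2: Y=0.000-5.019j on G[1,0]
I1: z[3]−=0.00106, z[2]+=0.00106
L3: Y=0.000-7.971j on G[0,1]
R5: Y=0.001675+0.000j on G[2,0]
C3: Y=0.000+0.0001537j on G[3,1]
R6: Y=0.03472+0.000j on G[0,3]
I2: z[0]−=0.135, z[2]+=0.135
I3: z[2]−=1.14, z[3]+=1.14
L4: Y=0.000-1.460j on G[0,2]
L5: Y=0.000-0.05113j on G[0,2]
R7: Y=0.0002770+0.000j on G[1,0]
V1: row V1−V2=9.97, i_V1 at 1,2
solve → V1=1.037-0.08503j, V2=-8.933-0.08503j, V3=1.166+0.4356j
aux → i_V1=0.6173+13.50j

2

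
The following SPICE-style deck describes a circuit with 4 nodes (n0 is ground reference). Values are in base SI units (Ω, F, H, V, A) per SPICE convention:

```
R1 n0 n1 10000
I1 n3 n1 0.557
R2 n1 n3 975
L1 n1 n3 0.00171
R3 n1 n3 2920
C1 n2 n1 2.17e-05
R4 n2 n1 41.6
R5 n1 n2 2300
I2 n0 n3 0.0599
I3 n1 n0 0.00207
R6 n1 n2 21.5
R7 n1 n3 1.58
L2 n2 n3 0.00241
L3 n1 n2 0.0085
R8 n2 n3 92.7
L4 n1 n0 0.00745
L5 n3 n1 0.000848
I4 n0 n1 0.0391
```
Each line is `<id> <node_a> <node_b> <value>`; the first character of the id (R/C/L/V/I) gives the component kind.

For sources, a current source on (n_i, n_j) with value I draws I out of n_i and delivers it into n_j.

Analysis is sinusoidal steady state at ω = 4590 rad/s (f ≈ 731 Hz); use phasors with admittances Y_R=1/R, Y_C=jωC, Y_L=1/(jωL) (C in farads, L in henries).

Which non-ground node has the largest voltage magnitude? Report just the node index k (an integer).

2

MNA unknowns: 3 node voltages V₁..V_3
R1: Y=0.0001000+0.000j on G[0,1]
I1: z[3]−=0.557, z[1]+=0.557
R2: Y=0.001026+0.000j on G[1,3]
L1: Y=0.000-0.1274j on G[1,3]
R3: Y=0.0003425+0.000j on G[1,3]
C1: Y=0.000+0.09960j on G[2,1]
R4: Y=0.02404+0.000j on G[2,1]
R5: Y=0.0004348+0.000j on G[1,2]
I2: z[0]−=0.0599, z[3]+=0.0599
I3: z[1]−=0.00207, z[0]+=0.00207
R6: Y=0.04651+0.000j on G[1,2]
R7: Y=0.6329+0.000j on G[1,3]
L2: Y=0.000-0.09040j on G[2,3]
L3: Y=0.000-0.02563j on G[1,2]
R8: Y=0.01079+0.000j on G[2,3]
L4: Y=0.000-0.02924j on G[1,0]
L5: Y=0.000-0.2569j on G[3,1]
I4: z[0]−=0.0391, z[1]+=0.0391
solve → V1=0.01133+3.315j, V2=-0.4661+3.735j, V3=-0.4908+3.019j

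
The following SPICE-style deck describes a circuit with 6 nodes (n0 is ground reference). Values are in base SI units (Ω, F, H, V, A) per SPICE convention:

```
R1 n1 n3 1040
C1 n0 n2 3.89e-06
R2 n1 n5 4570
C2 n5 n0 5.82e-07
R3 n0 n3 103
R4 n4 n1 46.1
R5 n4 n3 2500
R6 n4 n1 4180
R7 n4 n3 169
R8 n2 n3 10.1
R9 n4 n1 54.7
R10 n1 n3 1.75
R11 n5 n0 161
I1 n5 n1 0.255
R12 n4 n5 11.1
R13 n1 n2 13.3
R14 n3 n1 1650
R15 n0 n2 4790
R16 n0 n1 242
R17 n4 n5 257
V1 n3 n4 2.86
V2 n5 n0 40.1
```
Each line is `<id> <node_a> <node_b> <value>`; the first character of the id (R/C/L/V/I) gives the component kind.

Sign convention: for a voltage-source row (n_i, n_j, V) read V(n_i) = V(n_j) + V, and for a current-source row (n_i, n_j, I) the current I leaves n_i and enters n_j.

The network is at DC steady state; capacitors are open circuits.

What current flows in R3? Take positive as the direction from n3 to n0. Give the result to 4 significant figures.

0.3858 A

Element admittances at DC:
  Y(R1) = 0.0009615 S between n1,n3
  Y(C1) = 0.000 S between n0,n2
  Y(R2) = 0.0002188 S between n1,n5
  Y(C2) = 0.000 S between n5,n0
  Y(R3) = 0.009709 S between n0,n3
  Y(R4) = 0.02169 S between n4,n1
  Y(R5) = 0.0004000 S between n4,n3
  Y(R6) = 0.0002392 S between n4,n1
  Y(R7) = 0.005917 S between n4,n3
  Y(R8) = 0.09901 S between n2,n3
  Y(R9) = 0.01828 S between n4,n1
  Y(R10) = 0.5714 S between n1,n3
  Y(R11) = 0.006211 S between n5,n0
  I1: injects 0.255 A into n1 (from n5)
  Y(R12) = 0.09009 S between n4,n5
  Y(R13) = 0.07519 S between n1,n2
  Y(R14) = 0.0006061 S between n3,n1
  Y(R15) = 0.0002088 S between n0,n2
  Y(R16) = 0.004132 S between n0,n1
  Y(R17) = 0.003891 S between n4,n5
  V1: constraint V(n3)−V(n4) = 2.86
  V2: constraint V(n5)−V(n0) = 40.1
Assemble and solve the 7×7 MNA system:
  V(n1)=39.69  V(n2)=39.67  V(n3)=39.74  V(n4)=36.88  V(n5)=40.10
  i(V1)=-0.4344  i(V2)=-0.8072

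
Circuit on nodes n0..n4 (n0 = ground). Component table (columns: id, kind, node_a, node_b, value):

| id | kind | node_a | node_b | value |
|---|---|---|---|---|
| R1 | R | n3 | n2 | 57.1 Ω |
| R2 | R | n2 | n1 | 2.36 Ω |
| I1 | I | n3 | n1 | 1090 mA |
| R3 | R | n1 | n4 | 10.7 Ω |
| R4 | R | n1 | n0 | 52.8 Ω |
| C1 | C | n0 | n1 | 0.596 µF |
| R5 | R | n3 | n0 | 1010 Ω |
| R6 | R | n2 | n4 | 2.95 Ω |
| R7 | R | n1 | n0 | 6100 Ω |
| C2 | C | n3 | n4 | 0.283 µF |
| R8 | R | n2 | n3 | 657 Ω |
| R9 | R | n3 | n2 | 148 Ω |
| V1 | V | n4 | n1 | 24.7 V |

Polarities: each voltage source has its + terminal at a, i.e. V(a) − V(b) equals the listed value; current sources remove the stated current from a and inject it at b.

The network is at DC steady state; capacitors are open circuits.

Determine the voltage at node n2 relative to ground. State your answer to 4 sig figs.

11.14 V

Element admittances at DC:
  Y(R1) = 0.01751 S between n3,n2
  Y(R2) = 0.4237 S between n2,n1
  I1: injects 1.09 A into n1 (from n3)
  Y(R3) = 0.09346 S between n1,n4
  Y(R4) = 0.01894 S between n1,n0
  Y(C1) = 0.000 S between n0,n1
  Y(R5) = 0.0009901 S between n3,n0
  Y(R6) = 0.3390 S between n2,n4
  Y(R7) = 0.0001639 S between n1,n0
  Y(C2) = 0.000 S between n3,n4
  Y(R8) = 0.001522 S between n2,n3
  Y(R9) = 0.006757 S between n3,n2
  V1: constraint V(n4)−V(n1) = 24.7
Assemble and solve the 5×5 MNA system:
  V(n1)=1.553  V(n2)=11.14  V(n3)=-29.97  V(n4)=26.25
  i(V1)=-7.431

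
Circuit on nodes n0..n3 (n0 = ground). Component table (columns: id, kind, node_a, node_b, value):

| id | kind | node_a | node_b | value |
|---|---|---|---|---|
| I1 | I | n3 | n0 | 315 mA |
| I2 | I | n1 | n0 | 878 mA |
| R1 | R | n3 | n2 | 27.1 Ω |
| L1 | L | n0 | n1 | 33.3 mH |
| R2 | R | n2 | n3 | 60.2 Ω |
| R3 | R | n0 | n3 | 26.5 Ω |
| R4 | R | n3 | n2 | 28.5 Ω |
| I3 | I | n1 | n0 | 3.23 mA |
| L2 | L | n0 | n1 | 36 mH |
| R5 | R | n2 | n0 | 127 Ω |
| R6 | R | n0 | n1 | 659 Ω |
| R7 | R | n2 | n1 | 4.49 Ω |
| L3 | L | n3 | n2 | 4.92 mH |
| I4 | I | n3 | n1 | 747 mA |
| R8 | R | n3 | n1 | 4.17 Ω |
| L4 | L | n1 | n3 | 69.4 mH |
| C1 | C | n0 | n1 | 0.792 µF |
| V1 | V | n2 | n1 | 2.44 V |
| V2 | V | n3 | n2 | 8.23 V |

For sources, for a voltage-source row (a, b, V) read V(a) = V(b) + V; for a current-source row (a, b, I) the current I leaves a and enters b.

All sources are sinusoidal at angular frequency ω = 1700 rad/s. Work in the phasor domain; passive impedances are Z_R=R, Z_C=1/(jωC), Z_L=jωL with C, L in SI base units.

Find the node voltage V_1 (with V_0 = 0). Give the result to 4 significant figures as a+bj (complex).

Apply KCL at each of the 3 non-ground nodes and solve the resulting linear system.
Node n1: branches {I2, L1, I3, L2, R6, R7, I4, R8, L4, C1, V1} → V_1 = -23.20-16.07j
Node n2: branches {R1, R2, R4, R5, R7, L3, V1, V2} → V_2 = -20.76-16.07j
Node n3: branches {I1, R1, R2, R3, R4, L3, I4, R8, L4, V2} → V_3 = -12.53-16.07j
Source currents: i(V1)=-3.528+0.8236j, i(V2)=-3.877+1.681j

-23.20-16.07j V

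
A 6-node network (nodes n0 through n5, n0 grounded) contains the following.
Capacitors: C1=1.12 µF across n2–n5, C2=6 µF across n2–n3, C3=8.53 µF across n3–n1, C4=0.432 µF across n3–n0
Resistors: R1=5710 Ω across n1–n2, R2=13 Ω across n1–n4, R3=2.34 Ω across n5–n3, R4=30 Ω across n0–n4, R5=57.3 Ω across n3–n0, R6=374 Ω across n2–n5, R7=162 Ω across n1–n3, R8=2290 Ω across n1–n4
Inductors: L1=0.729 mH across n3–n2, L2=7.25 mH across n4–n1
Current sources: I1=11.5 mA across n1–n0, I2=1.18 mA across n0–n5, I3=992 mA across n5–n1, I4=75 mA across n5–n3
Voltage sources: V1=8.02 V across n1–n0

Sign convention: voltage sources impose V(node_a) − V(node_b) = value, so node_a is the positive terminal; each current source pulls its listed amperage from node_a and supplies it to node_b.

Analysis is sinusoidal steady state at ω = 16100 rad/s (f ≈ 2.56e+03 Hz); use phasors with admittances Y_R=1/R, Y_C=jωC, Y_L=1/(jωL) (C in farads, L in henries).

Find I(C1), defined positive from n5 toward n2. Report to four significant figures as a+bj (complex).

0.0008821-0.01649j A

Element admittances at ω=16100 rad/s:
  Y(C1) = 0.000+0.01803j S between n2,n5
  Y(C2) = 0.000+0.09660j S between n2,n3
  Y(R1) = 0.0001751+0.000j S between n1,n2
  Y(C3) = 0.000+0.1373j S between n3,n1
  Y(C4) = 0.000+0.006955j S between n3,n0
  Y(R2) = 0.07692+0.000j S between n1,n4
  Y(L1) = 0.000-0.08520j S between n3,n2
  I1: injects 0.0115 A into n0 (from n1)
  Y(R3) = 0.4274+0.000j S between n5,n3
  Y(R4) = 0.03333+0.000j S between n0,n4
  I2: injects 0.00118 A into n5 (from n0)
  Y(L2) = 0.000-0.008567j S between n4,n1
  Y(R5) = 0.01745+0.000j S between n3,n0
  Y(R6) = 0.002674+0.000j S between n2,n5
  Y(R7) = 0.006173+0.000j S between n1,n3
  Y(R8) = 0.0004367+0.000j S between n1,n4
  I3: injects 0.992 A into n1 (from n5)
  I4: injects 0.075 A into n3 (from n5)
  V1: constraint V(n1)−V(n0) = 8.02
Assemble and solve the 6×6 MNA system:
  V(n1)=8.020+0.000j  V(n2)=4.810+7.653j  V(n3)=6.385+7.565j  V(n4)=5.619-0.1858j  V(n5)=3.895+7.604j
  i(V1)=-0.2564-0.1703j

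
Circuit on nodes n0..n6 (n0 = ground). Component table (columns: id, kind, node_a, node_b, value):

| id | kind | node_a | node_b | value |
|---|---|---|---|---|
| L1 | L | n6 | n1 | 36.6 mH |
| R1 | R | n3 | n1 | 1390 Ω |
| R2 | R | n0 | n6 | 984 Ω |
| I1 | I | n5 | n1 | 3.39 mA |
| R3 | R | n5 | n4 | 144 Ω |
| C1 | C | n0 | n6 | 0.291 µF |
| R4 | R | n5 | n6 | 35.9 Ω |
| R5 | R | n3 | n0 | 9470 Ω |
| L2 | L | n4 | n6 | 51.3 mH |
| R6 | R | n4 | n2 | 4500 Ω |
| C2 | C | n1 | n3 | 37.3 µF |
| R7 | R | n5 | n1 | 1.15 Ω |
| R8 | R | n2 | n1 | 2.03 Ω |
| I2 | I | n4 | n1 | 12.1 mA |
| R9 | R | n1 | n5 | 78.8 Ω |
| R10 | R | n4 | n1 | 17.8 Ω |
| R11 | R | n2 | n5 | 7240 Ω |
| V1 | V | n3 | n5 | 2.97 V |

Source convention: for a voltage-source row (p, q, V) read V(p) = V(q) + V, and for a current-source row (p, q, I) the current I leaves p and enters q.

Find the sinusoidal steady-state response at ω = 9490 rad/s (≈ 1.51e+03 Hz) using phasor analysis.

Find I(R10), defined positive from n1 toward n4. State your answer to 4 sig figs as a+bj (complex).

Element admittances at ω=9490 rad/s:
  Y(L1) = 0.000-0.002879j S between n6,n1
  Y(R1) = 0.0007194+0.000j S between n3,n1
  Y(R2) = 0.001016+0.000j S between n0,n6
  I1: injects 0.00339 A into n1 (from n5)
  Y(R3) = 0.006944+0.000j S between n5,n4
  Y(C1) = 0.000+0.002762j S between n0,n6
  Y(R4) = 0.02786+0.000j S between n5,n6
  Y(R5) = 0.0001056+0.000j S between n3,n0
  Y(L2) = 0.000-0.002054j S between n4,n6
  Y(R6) = 0.0002222+0.000j S between n4,n2
  Y(C2) = 0.000+0.3540j S between n1,n3
  Y(R7) = 0.8696+0.000j S between n5,n1
  Y(R8) = 0.4926+0.000j S between n2,n1
  I2: injects 0.0121 A into n1 (from n4)
  Y(R9) = 0.01269+0.000j S between n1,n5
  Y(R10) = 0.05618+0.000j S between n4,n1
  Y(R11) = 0.0001381+0.000j S between n2,n5
  V1: constraint V(n3)−V(n5) = 2.97
Assemble and solve the 7×7 MNA system:
  V(n1)=0.1846+1.131j  V(n2)=0.1844+1.130j  V(n3)=2.746+0.1105j  V(n4)=-0.08123+1.017j  V(n5)=-0.2239+0.1105j  V(n6)=-0.03775+0.09111j
  i(V1)=-0.3633-0.9060j

0.01493+0.006363j A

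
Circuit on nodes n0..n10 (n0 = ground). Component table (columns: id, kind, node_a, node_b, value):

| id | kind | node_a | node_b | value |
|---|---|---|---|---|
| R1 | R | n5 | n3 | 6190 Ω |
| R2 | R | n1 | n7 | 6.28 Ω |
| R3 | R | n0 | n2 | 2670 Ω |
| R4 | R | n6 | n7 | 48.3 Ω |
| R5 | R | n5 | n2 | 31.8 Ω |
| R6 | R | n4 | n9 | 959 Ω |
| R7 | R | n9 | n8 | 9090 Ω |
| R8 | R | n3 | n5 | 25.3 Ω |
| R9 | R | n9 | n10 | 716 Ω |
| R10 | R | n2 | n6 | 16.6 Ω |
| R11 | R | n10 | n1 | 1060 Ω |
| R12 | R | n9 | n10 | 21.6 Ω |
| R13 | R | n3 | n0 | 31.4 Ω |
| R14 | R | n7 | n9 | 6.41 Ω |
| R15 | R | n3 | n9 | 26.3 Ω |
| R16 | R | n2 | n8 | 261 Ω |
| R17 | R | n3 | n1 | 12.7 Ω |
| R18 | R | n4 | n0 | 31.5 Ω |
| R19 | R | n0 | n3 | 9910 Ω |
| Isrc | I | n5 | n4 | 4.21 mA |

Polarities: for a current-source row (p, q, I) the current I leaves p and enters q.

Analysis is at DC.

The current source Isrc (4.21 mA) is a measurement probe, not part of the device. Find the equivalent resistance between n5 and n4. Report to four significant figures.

Apply KCL at each of the 10 non-ground nodes and solve the resulting linear system.
Node n1: branches {R2, R11, R17} → V_1 = -0.1261
Node n2: branches {R3, R5, R10, R16} → V_2 = -0.1790
Node n3: branches {R1, R8, R13, R15, R17, R19} → V_3 = -0.1215
Node n4: branches {R6, R18, Isrc} → V_4 = 0.1244
Node n5: branches {R1, R5, R8, Isrc} → V_5 = -0.2061
Node n6: branches {R4, R10} → V_6 = -0.1661
Node n7: branches {R2, R4, R14} → V_7 = -0.1284
Node n8: branches {R7, R16} → V_8 = -0.1775
Node n9: branches {R6, R7, R9, R12, R14, R15} → V_9 = -0.1257
Node n10: branches {R9, R11, R12} → V_10 = -0.1258

R_eq = 78.51 Ω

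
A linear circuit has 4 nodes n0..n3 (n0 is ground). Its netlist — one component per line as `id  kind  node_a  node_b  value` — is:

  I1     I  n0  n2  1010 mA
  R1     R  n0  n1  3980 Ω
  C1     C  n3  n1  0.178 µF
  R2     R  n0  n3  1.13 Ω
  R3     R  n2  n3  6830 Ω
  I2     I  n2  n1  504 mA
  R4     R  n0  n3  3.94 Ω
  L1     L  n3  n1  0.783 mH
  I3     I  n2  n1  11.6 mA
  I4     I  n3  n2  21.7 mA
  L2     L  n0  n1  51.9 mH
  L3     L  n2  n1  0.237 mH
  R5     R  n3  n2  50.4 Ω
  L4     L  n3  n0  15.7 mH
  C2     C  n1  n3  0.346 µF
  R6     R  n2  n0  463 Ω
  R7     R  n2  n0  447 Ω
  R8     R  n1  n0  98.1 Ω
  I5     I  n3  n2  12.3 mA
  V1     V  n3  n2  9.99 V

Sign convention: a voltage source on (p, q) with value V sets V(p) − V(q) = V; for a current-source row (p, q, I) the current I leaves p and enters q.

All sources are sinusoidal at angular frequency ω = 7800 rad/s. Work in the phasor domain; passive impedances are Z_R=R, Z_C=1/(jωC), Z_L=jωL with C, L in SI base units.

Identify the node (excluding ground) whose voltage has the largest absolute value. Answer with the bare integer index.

2

Apply KCL at each of the 3 non-ground nodes and solve the resulting linear system.
Node n1: branches {R1, C1, I2, L1, I3, L2, L3, C2, R8} → V_1 = -6.696+0.8180j
Node n2: branches {I1, R3, I2, I3, I4, L3, R5, R6, R7, I5, V1} → V_2 = -9.009-0.01493j
Node n3: branches {C1, R2, R3, R4, L1, I4, R5, L4, C2, I5, V1} → V_3 = 0.9815-0.01493j
Source currents: i(V1)=-1.218+1.251j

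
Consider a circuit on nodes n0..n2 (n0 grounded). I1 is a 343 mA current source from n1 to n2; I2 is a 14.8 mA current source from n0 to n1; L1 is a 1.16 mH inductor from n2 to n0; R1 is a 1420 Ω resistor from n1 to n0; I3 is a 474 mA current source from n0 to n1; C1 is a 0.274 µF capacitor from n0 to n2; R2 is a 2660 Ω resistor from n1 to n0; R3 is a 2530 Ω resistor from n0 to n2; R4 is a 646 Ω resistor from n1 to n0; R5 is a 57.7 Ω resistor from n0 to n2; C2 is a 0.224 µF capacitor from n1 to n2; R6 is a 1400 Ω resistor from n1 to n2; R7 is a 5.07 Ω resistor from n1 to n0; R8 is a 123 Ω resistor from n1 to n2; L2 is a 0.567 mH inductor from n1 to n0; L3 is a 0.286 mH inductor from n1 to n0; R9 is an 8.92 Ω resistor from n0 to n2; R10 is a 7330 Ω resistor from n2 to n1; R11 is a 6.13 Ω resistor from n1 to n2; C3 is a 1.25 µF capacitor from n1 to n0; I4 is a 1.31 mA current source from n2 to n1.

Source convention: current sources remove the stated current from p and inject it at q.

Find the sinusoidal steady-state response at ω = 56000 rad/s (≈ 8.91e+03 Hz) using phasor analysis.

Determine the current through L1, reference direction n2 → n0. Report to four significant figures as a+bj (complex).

Apply KCL at each of the 2 non-ground nodes and solve the resulting linear system.
Node n1: branches {I1, I2, R1, I3, R2, R4, C2, R6, R7, R8, L2, L3, R10, R11, C3, I4} → V_1 = 1.239+0.1202j
Node n2: branches {I1, L1, C1, R3, R5, C2, R6, R8, R9, R10, R11, I4} → V_2 = 1.835+0.04408j

0.0006786-0.02825j A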